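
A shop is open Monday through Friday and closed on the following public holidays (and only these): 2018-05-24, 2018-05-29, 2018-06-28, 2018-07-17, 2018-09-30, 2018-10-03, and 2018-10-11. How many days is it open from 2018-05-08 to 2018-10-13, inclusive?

108 working days

2018-05-08 is a Tuesday.
That's 159 days from start to end, counting both.
159 = 7 × 22 + 5, so there are 22 full weeks plus 5 extra days.
Each full week contributes 5 weekdays (Mon–Fri): 22 × 5 = 110.
The 5 extra days are Tuesday, Wednesday, Thursday, Friday, Saturday — 4 of them qualify.
Total: 110 + 4 = 114.
Holidays: 2018-05-24 (Thu); 2018-05-29 (Tue); 2018-06-28 (Thu); 2018-07-17 (Tue); 2018-09-30 (Sun); 2018-10-03 (Wed); 2018-10-11 (Thu).
6 of the 7 holidays fall on weekdays; the rest are weekends and were already excluded.
Business days: 114 − 6 = 108.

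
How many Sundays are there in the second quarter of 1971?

13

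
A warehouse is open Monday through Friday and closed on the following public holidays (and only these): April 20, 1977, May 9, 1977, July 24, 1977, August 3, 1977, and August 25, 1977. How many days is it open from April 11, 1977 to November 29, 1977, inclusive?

163

April 11, 1977 is a Monday.
The range spans 233 days (inclusive of both endpoints).
233 = 7 × 33 + 2, so there are 33 full weeks plus 2 extra days.
Each full week contributes 5 weekdays (Mon–Fri): 33 × 5 = 165.
The 2 extra days are Monday, Tuesday — 2 of them qualify.
Total: 165 + 2 = 167.
Holidays: April 20, 1977 (Wed); May 9, 1977 (Mon); July 24, 1977 (Sun); August 3, 1977 (Wed); August 25, 1977 (Thu).
4 of the 5 holidays fall on weekdays; the rest are weekends and were already excluded.
Business days: 167 − 4 = 163.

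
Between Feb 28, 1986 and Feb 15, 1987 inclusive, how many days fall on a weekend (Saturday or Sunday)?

102

Feb 28, 1986 is a Friday.
From Feb 28, 1986 to Feb 15, 1987 is 353 days inclusive.
353 = 7 × 50 + 3, so there are 50 full weeks plus 3 extra days.
Each full week contributes 2 weekend days (Sat, Sun): 50 × 2 = 100.
The 3 extra days are Fri, Sat, Sun — 2 of them qualify.
Total: 100 + 2 = 102.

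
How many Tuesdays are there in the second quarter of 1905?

13

1905-04-01 is a Saturday.
From 1905-04-01 to 1905-06-30 is 91 days inclusive.
91 = 7 × 13, so the span is exactly 13 full weeks.
Each full week contributes one Tuesday: 13 so far.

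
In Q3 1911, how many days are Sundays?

13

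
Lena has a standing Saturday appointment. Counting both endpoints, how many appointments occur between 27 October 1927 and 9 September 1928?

46 Saturdays

27 October 1927 is a Thursday.
From 27 October 1927 to 9 September 1928 is 319 days inclusive.
319 = 7 × 45 + 4, so there are 45 full weeks plus 4 extra days.
Each full week contributes one Saturday: 45 so far.
The 4 extra days are Thursday, Friday, Saturday, Sunday — 1 of them qualifies.
Total: 45 + 1 = 46.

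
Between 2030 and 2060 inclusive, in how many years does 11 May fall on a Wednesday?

Day of week of May 11 in each year:
2030: Sat, 2031: Sun, 2032: Tue, 2033: Wed ✓, 2034: Thu, 2035: Fri, 2036: Sun, 2037: Mon, 2038: Tue, 2039: Wed ✓, 2040: Fri, 2041: Sat, 2042: Sun, 2043: Mon, 2044: Wed ✓, 2045: Thu, 2046: Fri, 2047: Sat, 2048: Mon, 2049: Tue, 2050: Wed ✓, 2051: Thu, 2052: Sat, 2053: Sun, 2054: Mon, 2055: Tue, 2056: Thu, 2057: Fri, 2058: Sat, 2059: Sun, 2060: Tue
Wednesdays: 2033, 2039, 2044, 2050.

4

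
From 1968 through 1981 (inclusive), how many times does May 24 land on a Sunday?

2

Day of week of May 24 in each year:
1968: Fri, 1969: Sat, 1970: Sun ✓, 1971: Mon, 1972: Wed, 1973: Thu, 1974: Fri, 1975: Sat, 1976: Mon, 1977: Tue, 1978: Wed, 1979: Thu, 1980: Sat, 1981: Sun ✓
Sundays: 1970, 1981.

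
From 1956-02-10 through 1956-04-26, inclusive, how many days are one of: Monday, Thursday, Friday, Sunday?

44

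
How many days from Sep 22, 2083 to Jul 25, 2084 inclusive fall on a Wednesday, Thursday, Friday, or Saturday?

176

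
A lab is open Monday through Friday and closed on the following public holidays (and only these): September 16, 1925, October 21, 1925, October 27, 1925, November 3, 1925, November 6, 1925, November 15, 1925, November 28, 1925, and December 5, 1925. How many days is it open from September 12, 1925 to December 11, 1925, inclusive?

60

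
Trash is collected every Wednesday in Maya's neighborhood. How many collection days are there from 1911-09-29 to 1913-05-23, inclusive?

86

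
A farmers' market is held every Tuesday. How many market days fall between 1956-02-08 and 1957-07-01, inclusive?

72 Tuesdays

1956-02-08 is a Wednesday.
The range spans 510 days (inclusive of both endpoints).
510 = 7 × 72 + 6, so there are 72 full weeks plus 6 extra days.
Each full week contributes one Tuesday: 72 so far.
The 6 extra days are Wednesday, Thursday, Friday, Saturday, Sunday, Monday — none qualify.
Total: 72 + 0 = 72.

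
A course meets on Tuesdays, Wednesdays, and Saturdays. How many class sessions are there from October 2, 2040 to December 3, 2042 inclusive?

October 2, 2040 is a Tuesday.
That's 793 days from start to end, counting both.
793 = 7 × 113 + 2, so there are 113 full weeks plus 2 extra days.
Each full week contributes 3 days from the set (Tue, Wed, Sat): 113 × 3 = 339.
The 2 extra days are Tue, Wed — 2 of them qualify.
Total: 339 + 2 = 341.

341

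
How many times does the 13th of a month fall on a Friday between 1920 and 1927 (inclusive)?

13

Friday-the-13ths by year:
1920: Feb, Aug
1921: May
1922: Jan, Oct
1923: Apr, Jul
1924: Jun
1925: Feb, Mar, Nov
1926: Aug
1927: May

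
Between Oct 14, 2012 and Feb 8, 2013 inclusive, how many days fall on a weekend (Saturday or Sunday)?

33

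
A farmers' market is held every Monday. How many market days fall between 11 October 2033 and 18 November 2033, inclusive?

5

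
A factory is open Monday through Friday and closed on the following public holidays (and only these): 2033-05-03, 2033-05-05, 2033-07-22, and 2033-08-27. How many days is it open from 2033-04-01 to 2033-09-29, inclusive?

2033-04-01 is a Friday.
From 2033-04-01 to 2033-09-29 is 182 days inclusive.
182 = 7 × 26, so the span is exactly 26 full weeks.
Each full week contributes 5 weekdays (Mon–Fri): 26 × 5 = 130.
Total: 130.
Holidays: 2033-05-03 (Tue); 2033-05-05 (Thu); 2033-07-22 (Fri); 2033-08-27 (Sat).
3 of the 4 holidays fall on weekdays; the rest are weekends and were already excluded.
Business days: 130 − 3 = 127.

127 business days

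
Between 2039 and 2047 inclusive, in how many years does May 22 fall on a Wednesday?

Day of week of May 22 in each year:
2039: Sun, 2040: Tue, 2041: Wed ✓, 2042: Thu, 2043: Fri, 2044: Sun, 2045: Mon, 2046: Tue, 2047: Wed ✓
Wednesdays: 2041, 2047.

2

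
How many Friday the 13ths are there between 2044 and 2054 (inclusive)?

19

Friday-the-13ths by year:
2044: May
2045: Jan, Oct
2046: Apr, Jul
2047: Sep, Dec
2048: Mar, Nov
2049: Aug
2050: May
2051: Jan, Oct
2052: Sep, Dec
2053: Jun
2054: Feb, Mar, Nov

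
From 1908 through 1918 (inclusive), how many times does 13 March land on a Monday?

2

Day of week of March 13 in each year:
1908: Fri, 1909: Sat, 1910: Sun, 1911: Mon ✓, 1912: Wed, 1913: Thu, 1914: Fri, 1915: Sat, 1916: Mon ✓, 1917: Tue, 1918: Wed
Mondays: 1911, 1916.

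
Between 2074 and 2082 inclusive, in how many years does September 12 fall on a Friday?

1

Day of week of September 12 in each year:
2074: Wed, 2075: Thu, 2076: Sat, 2077: Sun, 2078: Mon, 2079: Tue, 2080: Thu, 2081: Fri ✓, 2082: Sat
Fridays: 2081.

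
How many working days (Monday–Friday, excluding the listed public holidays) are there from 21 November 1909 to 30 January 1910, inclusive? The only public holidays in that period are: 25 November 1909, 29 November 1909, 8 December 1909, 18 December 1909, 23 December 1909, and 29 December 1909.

45

21 November 1909 is a Sunday.
That's 71 days from start to end, counting both.
71 = 7 × 10 + 1, so there are 10 full weeks plus 1 extra day.
Each full week contributes 5 weekdays (Mon–Fri): 10 × 5 = 50.
The 1 extra day is Sun — none qualify.
Total: 50 + 0 = 50.
Holidays: 25 November 1909 (Thu); 29 November 1909 (Mon); 8 December 1909 (Wed); 18 December 1909 (Sat); 23 December 1909 (Thu); 29 December 1909 (Wed).
5 of the 6 holidays fall on weekdays; the rest are weekends and were already excluded.
Business days: 50 − 5 = 45.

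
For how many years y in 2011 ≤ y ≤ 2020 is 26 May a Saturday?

2

Day of week of May 26 in each year:
2011: Thu, 2012: Sat ✓, 2013: Sun, 2014: Mon, 2015: Tue, 2016: Thu, 2017: Fri, 2018: Sat ✓, 2019: Sun, 2020: Tue
Saturdays: 2012, 2018.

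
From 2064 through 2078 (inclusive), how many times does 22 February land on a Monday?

3

Day of week of February 22 in each year:
2064: Fri, 2065: Sun, 2066: Mon ✓, 2067: Tue, 2068: Wed, 2069: Fri, 2070: Sat, 2071: Sun, 2072: Mon ✓, 2073: Wed, 2074: Thu, 2075: Fri, 2076: Sat, 2077: Mon ✓, 2078: Tue
Mondays: 2066, 2072, 2077.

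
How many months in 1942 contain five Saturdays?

4

A month has five Saturdays exactly when Saturday falls within its first (length − 28) days.
Jan: 31 days, starts Thu → 5 of Thu, Fri, Sat ✓
Feb: 28 days, starts Sun → 5 of (none)
Mar: 31 days, starts Sun → 5 of Sun, Mon, Tue
Apr: 30 days, starts Wed → 5 of Wed, Thu
May: 31 days, starts Fri → 5 of Fri, Sat, Sun ✓
Jun: 30 days, starts Mon → 5 of Mon, Tue
Jul: 31 days, starts Wed → 5 of Wed, Thu, Fri
Aug: 31 days, starts Sat → 5 of Sat, Sun, Mon ✓
Sep: 30 days, starts Tue → 5 of Tue, Wed
Oct: 31 days, starts Thu → 5 of Thu, Fri, Sat ✓
Nov: 30 days, starts Sun → 5 of Sun, Mon
Dec: 31 days, starts Tue → 5 of Tue, Wed, Thu
Months with five Saturdays: Jan, May, Aug, Oct.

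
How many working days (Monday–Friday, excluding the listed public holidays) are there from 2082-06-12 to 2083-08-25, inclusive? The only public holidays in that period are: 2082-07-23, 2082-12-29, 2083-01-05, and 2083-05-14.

310

2082-06-12 is a Friday.
That's 440 days from start to end, counting both.
440 = 7 × 62 + 6, so there are 62 full weeks plus 6 extra days.
Each full week contributes 5 weekdays (Mon–Fri): 62 × 5 = 310.
The 6 extra days are Fri, Sat, Sun, Mon, Tue, Wed — 4 of them qualify.
Total: 310 + 4 = 314.
Holidays: 2082-07-23 (Thu); 2082-12-29 (Tue); 2083-01-05 (Tue); 2083-05-14 (Fri).
All 4 holidays fall on weekdays, so subtract 4.
Business days: 314 − 4 = 310.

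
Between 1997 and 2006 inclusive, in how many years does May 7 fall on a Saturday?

1

Day of week of May 7 in each year:
1997: Wed, 1998: Thu, 1999: Fri, 2000: Sun, 2001: Mon, 2002: Tue, 2003: Wed, 2004: Fri, 2005: Sat ✓, 2006: Sun
Saturdays: 2005.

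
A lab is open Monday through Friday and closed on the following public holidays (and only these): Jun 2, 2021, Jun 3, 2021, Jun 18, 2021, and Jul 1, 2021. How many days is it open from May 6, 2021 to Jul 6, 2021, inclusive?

May 6, 2021 is a Thursday.
From May 6, 2021 to Jul 6, 2021 is 62 days inclusive.
62 = 7 × 8 + 6, so there are 8 full weeks plus 6 extra days.
Each full week contributes 5 weekdays (Mon–Fri): 8 × 5 = 40.
The 6 extra days are Thu, Fri, Sat, Sun, Mon, Tue — 4 of them qualify.
Total: 40 + 4 = 44.
Holidays: Jun 2, 2021 (Wed); Jun 3, 2021 (Thu); Jun 18, 2021 (Fri); Jul 1, 2021 (Thu).
All 4 holidays fall on weekdays, so subtract 4.
Business days: 44 − 4 = 40.

40 business days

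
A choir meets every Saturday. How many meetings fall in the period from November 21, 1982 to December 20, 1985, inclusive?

November 21, 1982 is a Sunday.
That's 1126 days from start to end, counting both.
1126 = 7 × 160 + 6, so there are 160 full weeks plus 6 extra days.
Each full week contributes one Saturday: 160 so far.
The 6 extra days are Sunday, Monday, Tuesday, Wednesday, Thursday, Friday — none qualify.
Total: 160 + 0 = 160.

160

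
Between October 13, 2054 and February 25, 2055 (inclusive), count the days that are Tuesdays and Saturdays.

39

October 13, 2054 is a Tuesday.
From October 13, 2054 to February 25, 2055 is 136 days inclusive.
136 = 7 × 19 + 3, so there are 19 full weeks plus 3 extra days.
Each full week contributes 2 days from the set (Tue, Sat): 19 × 2 = 38.
The 3 extra days are Tue, Wed, Thu — 1 of them qualifies.
Total: 38 + 1 = 39.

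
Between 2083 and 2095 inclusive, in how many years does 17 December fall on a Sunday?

2

Day of week of December 17 in each year:
2083: Fri, 2084: Sun ✓, 2085: Mon, 2086: Tue, 2087: Wed, 2088: Fri, 2089: Sat, 2090: Sun ✓, 2091: Mon, 2092: Wed, 2093: Thu, 2094: Fri, 2095: Sat
Sundays: 2084, 2090.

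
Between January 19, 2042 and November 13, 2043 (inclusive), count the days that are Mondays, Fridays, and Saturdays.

284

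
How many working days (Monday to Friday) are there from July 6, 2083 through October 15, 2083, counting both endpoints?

74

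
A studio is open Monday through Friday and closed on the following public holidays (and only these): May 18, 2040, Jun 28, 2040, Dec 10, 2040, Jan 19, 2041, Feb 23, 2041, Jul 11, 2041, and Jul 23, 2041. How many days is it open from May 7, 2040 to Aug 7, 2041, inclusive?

323 business days

May 7, 2040 is a Monday.
The range spans 458 days (inclusive of both endpoints).
458 = 7 × 65 + 3, so there are 65 full weeks plus 3 extra days.
Each full week contributes 5 weekdays (Mon–Fri): 65 × 5 = 325.
The 3 extra days are Mon, Tue, Wed — 3 of them qualify.
Total: 325 + 3 = 328.
Holidays: May 18, 2040 (Fri); Jun 28, 2040 (Thu); Dec 10, 2040 (Mon); Jan 19, 2041 (Sat); Feb 23, 2041 (Sat); Jul 11, 2041 (Thu); Jul 23, 2041 (Tue).
5 of the 7 holidays fall on weekdays; the rest are weekends and were already excluded.
Business days: 328 − 5 = 323.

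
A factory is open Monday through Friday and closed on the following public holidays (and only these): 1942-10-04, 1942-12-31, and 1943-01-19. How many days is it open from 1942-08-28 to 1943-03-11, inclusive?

1942-08-28 is a Friday.
The range spans 196 days (inclusive of both endpoints).
196 = 7 × 28, so the span is exactly 28 full weeks.
Each full week contributes 5 weekdays (Mon–Fri): 28 × 5 = 140.
Total: 140.
Holidays: 1942-10-04 (Sun); 1942-12-31 (Thu); 1943-01-19 (Tue).
2 of the 3 holidays fall on weekdays; the rest are weekends and were already excluded.
Business days: 140 − 2 = 138.

138 business days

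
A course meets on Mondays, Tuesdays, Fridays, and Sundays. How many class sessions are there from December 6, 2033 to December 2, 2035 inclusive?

415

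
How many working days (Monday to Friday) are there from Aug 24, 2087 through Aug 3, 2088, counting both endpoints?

247

Aug 24, 2087 is a Sunday.
That's 346 days from start to end, counting both.
346 = 7 × 49 + 3, so there are 49 full weeks plus 3 extra days.
Each full week contributes 5 weekdays (Mon–Fri): 49 × 5 = 245.
The 3 extra days are Sun, Mon, Tue — 2 of them qualify.
Total: 245 + 2 = 247.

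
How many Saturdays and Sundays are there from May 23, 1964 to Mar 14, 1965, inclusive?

86

May 23, 1964 is a Saturday.
The range spans 296 days (inclusive of both endpoints).
296 = 7 × 42 + 2, so there are 42 full weeks plus 2 extra days.
Each full week contributes 2 weekend days (Sat, Sun): 42 × 2 = 84.
The 2 extra days are Saturday, Sunday — 2 of them qualify.
Total: 84 + 2 = 86.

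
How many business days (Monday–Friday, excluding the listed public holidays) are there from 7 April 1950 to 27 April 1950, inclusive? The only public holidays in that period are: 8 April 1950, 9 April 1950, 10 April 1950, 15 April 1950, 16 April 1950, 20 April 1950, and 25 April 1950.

7 April 1950 is a Friday.
From 7 April 1950 to 27 April 1950 is 21 days inclusive.
21 = 7 × 3, so the span is exactly 3 full weeks.
Each full week contributes 5 weekdays (Mon–Fri): 3 × 5 = 15.
Holidays: 8 April 1950 (Sat); 9 April 1950 (Sun); 10 April 1950 (Mon); 15 April 1950 (Sat); 16 April 1950 (Sun); 20 April 1950 (Thu); 25 April 1950 (Tue).
3 of the 7 holidays fall on weekdays; the rest are weekends and were already excluded.
Business days: 15 − 3 = 12.

12 business days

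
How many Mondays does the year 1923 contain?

January 1, 1923 is a Monday.
That's 365 days from start to end, counting both.
365 = 7 × 52 + 1, so there are 52 full weeks plus 1 extra day.
Each full week contributes one Monday: 52 so far.
The 1 extra day is Mon — 1 of them qualifies.
Total: 52 + 1 = 53.

53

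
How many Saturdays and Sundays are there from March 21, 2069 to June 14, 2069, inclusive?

24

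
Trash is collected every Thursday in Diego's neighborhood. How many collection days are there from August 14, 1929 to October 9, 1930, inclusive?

61

August 14, 1929 is a Wednesday.
From August 14, 1929 to October 9, 1930 is 422 days inclusive.
422 = 7 × 60 + 2, so there are 60 full weeks plus 2 extra days.
Each full week contributes one Thursday: 60 so far.
The 2 extra days are Wednesday, Thursday — 1 of them qualifies.
Total: 60 + 1 = 61.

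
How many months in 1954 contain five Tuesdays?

4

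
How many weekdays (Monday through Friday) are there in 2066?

2066-01-01 is a Friday.
That's 365 days from start to end, counting both.
365 = 7 × 52 + 1, so there are 52 full weeks plus 1 extra day.
Each full week contributes 5 weekdays (Mon–Fri): 52 × 5 = 260.
The 1 extra day is Friday — 1 of them qualifies.
Total: 260 + 1 = 261.

261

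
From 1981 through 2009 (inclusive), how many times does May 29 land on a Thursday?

4

Day of week of May 29 in each year:
1981: Fri, 1982: Sat, 1983: Sun, 1984: Tue, 1985: Wed, 1986: Thu ✓, 1987: Fri, 1988: Sun, 1989: Mon, 1990: Tue, 1991: Wed, 1992: Fri, 1993: Sat, 1994: Sun, 1995: Mon, 1996: Wed, 1997: Thu ✓, 1998: Fri, 1999: Sat, 2000: Mon, 2001: Tue, 2002: Wed, 2003: Thu ✓, 2004: Sat, 2005: Sun, 2006: Mon, 2007: Tue, 2008: Thu ✓, 2009: Fri
Thursdays: 1986, 1997, 2003, 2008.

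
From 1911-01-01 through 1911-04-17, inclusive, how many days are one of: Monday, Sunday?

1911-01-01 is a Sunday.
The range spans 107 days (inclusive of both endpoints).
107 = 7 × 15 + 2, so there are 15 full weeks plus 2 extra days.
Each full week contributes 2 days from the set (Mon, Sun): 15 × 2 = 30.
The 2 extra days are Sunday, Monday — 2 of them qualify.
Total: 30 + 2 = 32.

32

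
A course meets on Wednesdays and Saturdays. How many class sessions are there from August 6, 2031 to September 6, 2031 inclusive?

10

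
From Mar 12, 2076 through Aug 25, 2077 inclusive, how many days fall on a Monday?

76

Mar 12, 2076 is a Thursday.
That's 532 days from start to end, counting both.
532 = 7 × 76, so the span is exactly 76 full weeks.
Each full week contributes one Monday: 76 so far.
Total: 76.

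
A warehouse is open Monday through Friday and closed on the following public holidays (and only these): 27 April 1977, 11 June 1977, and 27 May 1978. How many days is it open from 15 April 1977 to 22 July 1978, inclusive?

330 working days

15 April 1977 is a Friday.
The range spans 464 days (inclusive of both endpoints).
464 = 7 × 66 + 2, so there are 66 full weeks plus 2 extra days.
Each full week contributes 5 weekdays (Mon–Fri): 66 × 5 = 330.
The 2 extra days are Fri, Sat — 1 of them qualifies.
Total: 330 + 1 = 331.
Holidays: 27 April 1977 (Wed); 11 June 1977 (Sat); 27 May 1978 (Sat).
1 of the 3 holidays fall on weekdays; the rest are weekends and were already excluded.
Business days: 331 − 1 = 330.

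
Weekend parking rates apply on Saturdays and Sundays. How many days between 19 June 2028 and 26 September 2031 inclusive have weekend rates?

340

19 June 2028 is a Monday.
The range spans 1195 days (inclusive of both endpoints).
1195 = 7 × 170 + 5, so there are 170 full weeks plus 5 extra days.
Each full week contributes 2 weekend days (Sat, Sun): 170 × 2 = 340.
The 5 extra days are Monday, Tuesday, Wednesday, Thursday, Friday — none qualify.
Total: 340 + 0 = 340.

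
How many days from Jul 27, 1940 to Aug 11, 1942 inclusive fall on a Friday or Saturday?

213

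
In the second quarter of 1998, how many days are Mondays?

13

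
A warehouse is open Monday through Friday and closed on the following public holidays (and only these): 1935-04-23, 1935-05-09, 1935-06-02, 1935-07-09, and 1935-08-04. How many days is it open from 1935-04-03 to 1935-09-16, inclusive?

116 working days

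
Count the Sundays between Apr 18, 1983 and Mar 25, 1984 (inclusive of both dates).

Apr 18, 1983 is a Monday.
That's 343 days from start to end, counting both.
343 = 7 × 49, so the span is exactly 49 full weeks.
Each full week contributes one Sunday: 49 so far.

49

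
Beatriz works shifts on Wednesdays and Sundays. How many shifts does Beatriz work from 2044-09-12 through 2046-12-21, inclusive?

2044-09-12 is a Monday.
That's 831 days from start to end, counting both.
831 = 7 × 118 + 5, so there are 118 full weeks plus 5 extra days.
Each full week contributes 2 days from the set (Wed, Sun): 118 × 2 = 236.
The 5 extra days are Monday, Tuesday, Wednesday, Thursday, Friday — 1 of them qualifies.
Total: 236 + 1 = 237.

237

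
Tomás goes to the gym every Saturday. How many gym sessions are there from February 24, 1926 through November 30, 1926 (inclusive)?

40 Saturdays

February 24, 1926 is a Wednesday.
That's 280 days from start to end, counting both.
280 = 7 × 40, so the span is exactly 40 full weeks.
Each full week contributes one Saturday: 40 so far.
Total: 40.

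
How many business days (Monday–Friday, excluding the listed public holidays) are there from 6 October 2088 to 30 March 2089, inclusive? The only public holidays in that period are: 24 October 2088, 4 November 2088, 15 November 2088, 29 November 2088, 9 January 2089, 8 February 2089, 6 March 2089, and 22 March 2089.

121 business days

6 October 2088 is a Wednesday.
From 6 October 2088 to 30 March 2089 is 176 days inclusive.
176 = 7 × 25 + 1, so there are 25 full weeks plus 1 extra day.
Each full week contributes 5 weekdays (Mon–Fri): 25 × 5 = 125.
The 1 extra day is Wednesday — 1 of them qualifies.
Total: 125 + 1 = 126.
Holidays: 24 October 2088 (Sun); 4 November 2088 (Thu); 15 November 2088 (Mon); 29 November 2088 (Mon); 9 January 2089 (Sun); 8 February 2089 (Tue); 6 March 2089 (Sun); 22 March 2089 (Tue).
5 of the 8 holidays fall on weekdays; the rest are weekends and were already excluded.
Business days: 126 − 5 = 121.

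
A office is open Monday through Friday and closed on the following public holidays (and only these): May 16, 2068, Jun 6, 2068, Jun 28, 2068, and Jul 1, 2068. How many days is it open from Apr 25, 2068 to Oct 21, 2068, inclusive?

125 working days

Apr 25, 2068 is a Wednesday.
The range spans 180 days (inclusive of both endpoints).
180 = 7 × 25 + 5, so there are 25 full weeks plus 5 extra days.
Each full week contributes 5 weekdays (Mon–Fri): 25 × 5 = 125.
The 5 extra days are Wednesday, Thursday, Friday, Saturday, Sunday — 3 of them qualify.
Total: 125 + 3 = 128.
Holidays: May 16, 2068 (Wed); Jun 6, 2068 (Wed); Jun 28, 2068 (Thu); Jul 1, 2068 (Sun).
3 of the 4 holidays fall on weekdays; the rest are weekends and were already excluded.
Business days: 128 − 3 = 125.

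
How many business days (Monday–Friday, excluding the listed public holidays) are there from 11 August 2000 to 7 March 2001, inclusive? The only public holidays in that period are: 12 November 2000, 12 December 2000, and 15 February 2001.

147 business days

11 August 2000 is a Friday.
From 11 August 2000 to 7 March 2001 is 209 days inclusive.
209 = 7 × 29 + 6, so there are 29 full weeks plus 6 extra days.
Each full week contributes 5 weekdays (Mon–Fri): 29 × 5 = 145.
The 6 extra days are Fri, Sat, Sun, Mon, Tue, Wed — 4 of them qualify.
Total: 145 + 4 = 149.
Holidays: 12 November 2000 (Sun); 12 December 2000 (Tue); 15 February 2001 (Thu).
2 of the 3 holidays fall on weekdays; the rest are weekends and were already excluded.
Business days: 149 − 2 = 147.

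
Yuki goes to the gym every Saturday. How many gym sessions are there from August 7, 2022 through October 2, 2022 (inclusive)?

August 7, 2022 is a Sunday.
From August 7, 2022 to October 2, 2022 is 57 days inclusive.
57 = 7 × 8 + 1, so there are 8 full weeks plus 1 extra day.
Each full week contributes one Saturday: 8 so far.
The 1 extra day is Sunday — none qualify.
Total: 8 + 0 = 8.

8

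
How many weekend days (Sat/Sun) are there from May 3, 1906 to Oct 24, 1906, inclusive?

50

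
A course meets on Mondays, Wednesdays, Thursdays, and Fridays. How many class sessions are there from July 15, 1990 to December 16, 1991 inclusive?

297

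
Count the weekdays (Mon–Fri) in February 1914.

20 weekdays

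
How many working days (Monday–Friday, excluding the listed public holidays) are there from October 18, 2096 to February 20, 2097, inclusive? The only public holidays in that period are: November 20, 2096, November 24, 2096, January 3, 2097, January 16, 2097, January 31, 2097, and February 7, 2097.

85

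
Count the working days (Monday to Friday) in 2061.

260 weekdays

Jan 1, 2061 is a Saturday.
That's 365 days from start to end, counting both.
365 = 7 × 52 + 1, so there are 52 full weeks plus 1 extra day.
Each full week contributes 5 weekdays (Mon–Fri): 52 × 5 = 260.
The 1 extra day is Sat — none qualify.
Total: 260 + 0 = 260.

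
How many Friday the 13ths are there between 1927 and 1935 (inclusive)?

17

Friday-the-13ths by year:
1927: May
1928: Jan, Apr, Jul
1929: Sep, Dec
1930: Jun
1931: Feb, Mar, Nov
1932: May
1933: Jan, Oct
1934: Apr, Jul
1935: Sep, Dec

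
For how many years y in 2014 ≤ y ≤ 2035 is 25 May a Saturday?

3

Day of week of May 25 in each year:
2014: Sun, 2015: Mon, 2016: Wed, 2017: Thu, 2018: Fri, 2019: Sat ✓, 2020: Mon, 2021: Tue, 2022: Wed, 2023: Thu, 2024: Sat ✓, 2025: Sun, 2026: Mon, 2027: Tue, 2028: Thu, 2029: Fri, 2030: Sat ✓, 2031: Sun, 2032: Tue, 2033: Wed, 2034: Thu, 2035: Fri
Saturdays: 2019, 2024, 2030.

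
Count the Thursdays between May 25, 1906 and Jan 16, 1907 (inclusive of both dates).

33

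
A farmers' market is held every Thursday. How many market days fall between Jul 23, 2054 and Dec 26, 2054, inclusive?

23 Thursdays

Jul 23, 2054 is a Thursday.
From Jul 23, 2054 to Dec 26, 2054 is 157 days inclusive.
157 = 7 × 22 + 3, so there are 22 full weeks plus 3 extra days.
Each full week contributes one Thursday: 22 so far.
The 3 extra days are Thursday, Friday, Saturday — 1 of them qualifies.
Total: 22 + 1 = 23.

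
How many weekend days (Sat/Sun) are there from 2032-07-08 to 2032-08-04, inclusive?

2032-07-08 is a Thursday.
That's 28 days from start to end, counting both.
28 = 7 × 4, so the span is exactly 4 full weeks.
Each full week contributes 2 weekend days (Sat, Sun): 4 × 2 = 8.

8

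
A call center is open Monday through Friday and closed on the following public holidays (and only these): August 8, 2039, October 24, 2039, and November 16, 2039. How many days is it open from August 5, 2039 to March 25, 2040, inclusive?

August 5, 2039 is a Friday.
That's 234 days from start to end, counting both.
234 = 7 × 33 + 3, so there are 33 full weeks plus 3 extra days.
Each full week contributes 5 weekdays (Mon–Fri): 33 × 5 = 165.
The 3 extra days are Fri, Sat, Sun — 1 of them qualifies.
Total: 165 + 1 = 166.
Holidays: August 8, 2039 (Mon); October 24, 2039 (Mon); November 16, 2039 (Wed).
All 3 holidays fall on weekdays, so subtract 3.
Business days: 166 − 3 = 163.

163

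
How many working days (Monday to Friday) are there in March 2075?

21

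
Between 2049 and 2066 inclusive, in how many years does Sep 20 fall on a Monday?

4

Day of week of September 20 in each year:
2049: Mon ✓, 2050: Tue, 2051: Wed, 2052: Fri, 2053: Sat, 2054: Sun, 2055: Mon ✓, 2056: Wed, 2057: Thu, 2058: Fri, 2059: Sat, 2060: Mon ✓, 2061: Tue, 2062: Wed, 2063: Thu, 2064: Sat, 2065: Sun, 2066: Mon ✓
Mondays: 2049, 2055, 2060, 2066.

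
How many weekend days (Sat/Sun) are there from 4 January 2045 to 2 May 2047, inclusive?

4 January 2045 is a Wednesday.
From 4 January 2045 to 2 May 2047 is 849 days inclusive.
849 = 7 × 121 + 2, so there are 121 full weeks plus 2 extra days.
Each full week contributes 2 weekend days (Sat, Sun): 121 × 2 = 242.
The 2 extra days are Wed, Thu — none qualify.
Total: 242 + 0 = 242.

242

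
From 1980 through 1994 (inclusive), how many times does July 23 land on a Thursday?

3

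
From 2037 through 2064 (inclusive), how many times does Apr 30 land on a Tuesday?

Day of week of April 30 in each year:
2037: Thu, 2038: Fri, 2039: Sat, 2040: Mon, 2041: Tue ✓, 2042: Wed, 2043: Thu, 2044: Sat, 2045: Sun, 2046: Mon, 2047: Tue ✓, 2048: Thu, 2049: Fri, 2050: Sat, 2051: Sun, 2052: Tue ✓, 2053: Wed, 2054: Thu, 2055: Fri, 2056: Sun, 2057: Mon, 2058: Tue ✓, 2059: Wed, 2060: Fri, 2061: Sat, 2062: Sun, 2063: Mon, 2064: Wed
Tuesdays: 2041, 2047, 2052, 2058.

4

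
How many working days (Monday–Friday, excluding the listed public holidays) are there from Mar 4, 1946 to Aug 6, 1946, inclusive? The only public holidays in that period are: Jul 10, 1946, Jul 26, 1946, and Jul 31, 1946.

Mar 4, 1946 is a Monday.
The range spans 156 days (inclusive of both endpoints).
156 = 7 × 22 + 2, so there are 22 full weeks plus 2 extra days.
Each full week contributes 5 weekdays (Mon–Fri): 22 × 5 = 110.
The 2 extra days are Monday, Tuesday — 2 of them qualify.
Total: 110 + 2 = 112.
Holidays: Jul 10, 1946 (Wed); Jul 26, 1946 (Fri); Jul 31, 1946 (Wed).
All 3 holidays fall on weekdays, so subtract 3.
Business days: 112 − 3 = 109.

109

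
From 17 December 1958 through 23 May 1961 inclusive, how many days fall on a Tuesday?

17 December 1958 is a Wednesday.
That's 889 days from start to end, counting both.
889 = 7 × 127, so the span is exactly 127 full weeks.
Each full week contributes one Tuesday: 127 so far.
Total: 127.

127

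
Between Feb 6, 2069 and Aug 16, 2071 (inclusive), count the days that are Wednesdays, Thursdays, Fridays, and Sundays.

Feb 6, 2069 is a Wednesday.
That's 922 days from start to end, counting both.
922 = 7 × 131 + 5, so there are 131 full weeks plus 5 extra days.
Each full week contributes 4 days from the set (Wed, Thu, Fri, Sun): 131 × 4 = 524.
The 5 extra days are Wed, Thu, Fri, Sat, Sun — 4 of them qualify.
Total: 524 + 4 = 528.

528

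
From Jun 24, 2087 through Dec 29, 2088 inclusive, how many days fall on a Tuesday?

80 Tuesdays

Jun 24, 2087 is a Tuesday.
That's 555 days from start to end, counting both.
555 = 7 × 79 + 2, so there are 79 full weeks plus 2 extra days.
Each full week contributes one Tuesday: 79 so far.
The 2 extra days are Tue, Wed — 1 of them qualifies.
Total: 79 + 1 = 80.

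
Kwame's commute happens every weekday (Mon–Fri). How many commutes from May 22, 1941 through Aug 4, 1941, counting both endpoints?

53 weekdays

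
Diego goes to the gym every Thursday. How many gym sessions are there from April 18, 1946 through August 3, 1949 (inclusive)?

April 18, 1946 is a Thursday.
That's 1204 days from start to end, counting both.
1204 = 7 × 172, so the span is exactly 172 full weeks.
Each full week contributes one Thursday: 172 so far.

172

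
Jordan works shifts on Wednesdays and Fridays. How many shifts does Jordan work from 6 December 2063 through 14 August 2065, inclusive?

6 December 2063 is a Thursday.
The range spans 618 days (inclusive of both endpoints).
618 = 7 × 88 + 2, so there are 88 full weeks plus 2 extra days.
Each full week contributes 2 days from the set (Wed, Fri): 88 × 2 = 176.
The 2 extra days are Thu, Fri — 1 of them qualifies.
Total: 176 + 1 = 177.

177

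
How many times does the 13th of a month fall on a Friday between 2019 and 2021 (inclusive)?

Friday-the-13ths by year:
2019: Sep, Dec
2020: Mar, Nov
2021: Aug

5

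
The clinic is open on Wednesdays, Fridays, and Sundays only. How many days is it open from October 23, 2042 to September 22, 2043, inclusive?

143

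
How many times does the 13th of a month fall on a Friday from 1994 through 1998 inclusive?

Friday-the-13ths by year:
1994: May
1995: Jan, Oct
1996: Sep, Dec
1997: Jun
1998: Feb, Mar, Nov

9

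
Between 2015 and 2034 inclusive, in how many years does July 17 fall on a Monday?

4

Day of week of July 17 in each year:
2015: Fri, 2016: Sun, 2017: Mon ✓, 2018: Tue, 2019: Wed, 2020: Fri, 2021: Sat, 2022: Sun, 2023: Mon ✓, 2024: Wed, 2025: Thu, 2026: Fri, 2027: Sat, 2028: Mon ✓, 2029: Tue, 2030: Wed, 2031: Thu, 2032: Sat, 2033: Sun, 2034: Mon ✓
Mondays: 2017, 2023, 2028, 2034.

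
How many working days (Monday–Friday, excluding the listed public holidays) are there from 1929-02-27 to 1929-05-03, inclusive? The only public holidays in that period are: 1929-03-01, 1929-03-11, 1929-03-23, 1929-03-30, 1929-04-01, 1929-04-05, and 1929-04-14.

44

1929-02-27 is a Wednesday.
The range spans 66 days (inclusive of both endpoints).
66 = 7 × 9 + 3, so there are 9 full weeks plus 3 extra days.
Each full week contributes 5 weekdays (Mon–Fri): 9 × 5 = 45.
The 3 extra days are Wednesday, Thursday, Friday — 3 of them qualify.
Total: 45 + 3 = 48.
Holidays: 1929-03-01 (Fri); 1929-03-11 (Mon); 1929-03-23 (Sat); 1929-03-30 (Sat); 1929-04-01 (Mon); 1929-04-05 (Fri); 1929-04-14 (Sun).
4 of the 7 holidays fall on weekdays; the rest are weekends and were already excluded.
Business days: 48 − 4 = 44.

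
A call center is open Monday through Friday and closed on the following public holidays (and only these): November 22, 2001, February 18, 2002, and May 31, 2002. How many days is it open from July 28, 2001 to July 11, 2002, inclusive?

July 28, 2001 is a Saturday.
From July 28, 2001 to July 11, 2002 is 349 days inclusive.
349 = 7 × 49 + 6, so there are 49 full weeks plus 6 extra days.
Each full week contributes 5 weekdays (Mon–Fri): 49 × 5 = 245.
The 6 extra days are Sat, Sun, Mon, Tue, Wed, Thu — 4 of them qualify.
Total: 245 + 4 = 249.
Holidays: November 22, 2001 (Thu); February 18, 2002 (Mon); May 31, 2002 (Fri).
All 3 holidays fall on weekdays, so subtract 3.
Business days: 249 − 3 = 246.

246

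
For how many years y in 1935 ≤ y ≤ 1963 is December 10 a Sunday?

Day of week of December 10 in each year:
1935: Tue, 1936: Thu, 1937: Fri, 1938: Sat, 1939: Sun ✓, 1940: Tue, 1941: Wed, 1942: Thu, 1943: Fri, 1944: Sun ✓, 1945: Mon, 1946: Tue, 1947: Wed, 1948: Fri, 1949: Sat, 1950: Sun ✓, 1951: Mon, 1952: Wed, 1953: Thu, 1954: Fri, 1955: Sat, 1956: Mon, 1957: Tue, 1958: Wed, 1959: Thu, 1960: Sat, 1961: Sun ✓, 1962: Mon, 1963: Tue
Sundays: 1939, 1944, 1950, 1961.

4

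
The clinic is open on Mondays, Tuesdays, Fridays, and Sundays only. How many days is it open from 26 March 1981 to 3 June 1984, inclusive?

26 March 1981 is a Thursday.
The range spans 1166 days (inclusive of both endpoints).
1166 = 7 × 166 + 4, so there are 166 full weeks plus 4 extra days.
Each full week contributes 4 days from the set (Mon, Tue, Fri, Sun): 166 × 4 = 664.
The 4 extra days are Thursday, Friday, Saturday, Sunday — 2 of them qualify.
Total: 664 + 2 = 666.

666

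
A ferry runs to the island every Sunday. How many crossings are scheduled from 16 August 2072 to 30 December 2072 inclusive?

16 August 2072 is a Tuesday.
The range spans 137 days (inclusive of both endpoints).
137 = 7 × 19 + 4, so there are 19 full weeks plus 4 extra days.
Each full week contributes one Sunday: 19 so far.
The 4 extra days are Tuesday, Wednesday, Thursday, Friday — none qualify.
Total: 19 + 0 = 19.

19 Sundays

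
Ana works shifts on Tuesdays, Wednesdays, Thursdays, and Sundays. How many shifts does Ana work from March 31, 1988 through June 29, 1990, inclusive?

March 31, 1988 is a Thursday.
That's 821 days from start to end, counting both.
821 = 7 × 117 + 2, so there are 117 full weeks plus 2 extra days.
Each full week contributes 4 days from the set (Tue, Wed, Thu, Sun): 117 × 4 = 468.
The 2 extra days are Thursday, Friday — 1 of them qualifies.
Total: 468 + 1 = 469.

469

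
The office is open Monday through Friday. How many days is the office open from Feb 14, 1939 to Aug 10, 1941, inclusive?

649

Feb 14, 1939 is a Tuesday.
From Feb 14, 1939 to Aug 10, 1941 is 909 days inclusive.
909 = 7 × 129 + 6, so there are 129 full weeks plus 6 extra days.
Each full week contributes 5 weekdays (Mon–Fri): 129 × 5 = 645.
The 6 extra days are Tue, Wed, Thu, Fri, Sat, Sun — 4 of them qualify.
Total: 645 + 4 = 649.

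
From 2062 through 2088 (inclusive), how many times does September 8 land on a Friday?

4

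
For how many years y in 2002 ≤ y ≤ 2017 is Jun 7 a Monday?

Day of week of June 7 in each year:
2002: Fri, 2003: Sat, 2004: Mon ✓, 2005: Tue, 2006: Wed, 2007: Thu, 2008: Sat, 2009: Sun, 2010: Mon ✓, 2011: Tue, 2012: Thu, 2013: Fri, 2014: Sat, 2015: Sun, 2016: Tue, 2017: Wed
Mondays: 2004, 2010.

2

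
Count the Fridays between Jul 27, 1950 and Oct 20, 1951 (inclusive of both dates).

65

Jul 27, 1950 is a Thursday.
That's 451 days from start to end, counting both.
451 = 7 × 64 + 3, so there are 64 full weeks plus 3 extra days.
Each full week contributes one Friday: 64 so far.
The 3 extra days are Thu, Fri, Sat — 1 of them qualifies.
Total: 64 + 1 = 65.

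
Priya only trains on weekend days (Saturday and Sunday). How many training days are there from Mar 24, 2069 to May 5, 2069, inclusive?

Mar 24, 2069 is a Sunday.
From Mar 24, 2069 to May 5, 2069 is 43 days inclusive.
43 = 7 × 6 + 1, so there are 6 full weeks plus 1 extra day.
Each full week contributes 2 weekend days (Sat, Sun): 6 × 2 = 12.
The 1 extra day is Sunday — 1 of them qualifies.
Total: 12 + 1 = 13.

13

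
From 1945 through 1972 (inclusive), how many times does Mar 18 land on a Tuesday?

4

Day of week of March 18 in each year:
1945: Sun, 1946: Mon, 1947: Tue ✓, 1948: Thu, 1949: Fri, 1950: Sat, 1951: Sun, 1952: Tue ✓, 1953: Wed, 1954: Thu, 1955: Fri, 1956: Sun, 1957: Mon, 1958: Tue ✓, 1959: Wed, 1960: Fri, 1961: Sat, 1962: Sun, 1963: Mon, 1964: Wed, 1965: Thu, 1966: Fri, 1967: Sat, 1968: Mon, 1969: Tue ✓, 1970: Wed, 1971: Thu, 1972: Sat
Tuesdays: 1947, 1952, 1958, 1969.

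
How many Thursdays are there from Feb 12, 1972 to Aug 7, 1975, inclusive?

182

Feb 12, 1972 is a Saturday.
From Feb 12, 1972 to Aug 7, 1975 is 1273 days inclusive.
1273 = 7 × 181 + 6, so there are 181 full weeks plus 6 extra days.
Each full week contributes one Thursday: 181 so far.
The 6 extra days are Sat, Sun, Mon, Tue, Wed, Thu — 1 of them qualifies.
Total: 181 + 1 = 182.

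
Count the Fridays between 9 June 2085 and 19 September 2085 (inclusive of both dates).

14 Fridays

9 June 2085 is a Saturday.
That's 103 days from start to end, counting both.
103 = 7 × 14 + 5, so there are 14 full weeks plus 5 extra days.
Each full week contributes one Friday: 14 so far.
The 5 extra days are Sat, Sun, Mon, Tue, Wed — none qualify.
Total: 14 + 0 = 14.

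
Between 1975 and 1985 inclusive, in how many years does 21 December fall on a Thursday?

Day of week of December 21 in each year:
1975: Sun, 1976: Tue, 1977: Wed, 1978: Thu ✓, 1979: Fri, 1980: Sun, 1981: Mon, 1982: Tue, 1983: Wed, 1984: Fri, 1985: Sat
Thursdays: 1978.

1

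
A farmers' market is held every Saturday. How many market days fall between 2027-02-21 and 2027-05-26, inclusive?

2027-02-21 is a Sunday.
The range spans 95 days (inclusive of both endpoints).
95 = 7 × 13 + 4, so there are 13 full weeks plus 4 extra days.
Each full week contributes one Saturday: 13 so far.
The 4 extra days are Sun, Mon, Tue, Wed — none qualify.
Total: 13 + 0 = 13.

13 Saturdays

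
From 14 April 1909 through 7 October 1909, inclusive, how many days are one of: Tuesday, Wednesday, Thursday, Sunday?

102

14 April 1909 is a Wednesday.
That's 177 days from start to end, counting both.
177 = 7 × 25 + 2, so there are 25 full weeks plus 2 extra days.
Each full week contributes 4 days from the set (Tue, Wed, Thu, Sun): 25 × 4 = 100.
The 2 extra days are Wednesday, Thursday — 2 of them qualify.
Total: 100 + 2 = 102.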